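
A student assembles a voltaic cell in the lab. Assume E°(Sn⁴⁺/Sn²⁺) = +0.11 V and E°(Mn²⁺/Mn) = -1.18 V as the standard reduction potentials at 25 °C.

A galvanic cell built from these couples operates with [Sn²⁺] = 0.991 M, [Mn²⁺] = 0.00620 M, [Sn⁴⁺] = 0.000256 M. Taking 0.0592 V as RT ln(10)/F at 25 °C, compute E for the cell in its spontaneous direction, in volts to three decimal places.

+1.249 V

Sn⁴⁺/Sn²⁺ is the cathode (higher E°), Mn²⁺/Mn the anode: E°cell = +0.11 − (-1.18) = +1.29 V, n = 2.
Overall: Sn⁴⁺(aq) + Mn(s) → Sn²⁺(aq) + Mn²⁺(aq)
Q = [Sn²⁺]·[Mn²⁺] / ([Sn⁴⁺]); log Q = 1.380.
E = E° − (0.0592/n) log Q = +1.29 − (0.0592/2)(1.380) = +1.249 V.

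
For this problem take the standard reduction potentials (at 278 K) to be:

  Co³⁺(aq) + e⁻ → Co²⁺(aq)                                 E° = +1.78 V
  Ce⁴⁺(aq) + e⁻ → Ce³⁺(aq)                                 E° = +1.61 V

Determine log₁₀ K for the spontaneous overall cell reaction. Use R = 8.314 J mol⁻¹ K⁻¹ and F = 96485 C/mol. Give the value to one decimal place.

3.1

Cathode: Co³⁺/Co²⁺; anode: Ce⁴⁺/Ce³⁺. E°cell = (+1.78) − (+1.61) = +0.17 V, with n = 1.
ΔG° = −nFE° = −RT ln K, so ln K = nFE°/(RT) = (1)(96485)(+0.17) / ((8.314)(278)) = 7.097.
log₁₀ K = 7.097 / ln 10 = 3.1.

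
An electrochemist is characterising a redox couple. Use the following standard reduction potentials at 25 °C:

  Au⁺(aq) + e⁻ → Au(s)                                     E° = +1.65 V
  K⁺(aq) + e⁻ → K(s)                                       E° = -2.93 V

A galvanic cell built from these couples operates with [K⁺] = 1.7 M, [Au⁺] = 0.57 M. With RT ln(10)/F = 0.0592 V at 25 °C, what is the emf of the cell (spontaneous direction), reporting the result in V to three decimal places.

Au⁺/Au is the cathode (higher E°), K⁺/K the anode: E°cell = +1.65 − (-2.93) = +4.58 V, n = 1.
Overall: Au⁺(aq) + K(s) → Au(s) + K⁺(aq)
Q = [K⁺] / ([Au⁺]); log Q = 0.475.
E = E° − (0.0592/n) log Q = +4.58 − (0.0592/1)(0.475) = +4.552 V.

+4.552 V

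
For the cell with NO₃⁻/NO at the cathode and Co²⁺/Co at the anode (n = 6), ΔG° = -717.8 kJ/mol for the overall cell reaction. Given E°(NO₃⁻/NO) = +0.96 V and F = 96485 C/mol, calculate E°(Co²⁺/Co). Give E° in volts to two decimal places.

E°cell = −ΔG°/(nF) = −(-717.8×10³)/((6)(96485)) = +1.240 V.
Since NO₃⁻/NO is the cathode and Co²⁺/Co the anode, E°cell = E°(NO₃⁻/NO) − E°(Co²⁺/Co).
So E°(Co²⁺/Co) = E°(NO₃⁻/NO) − E°cell = (+0.96) − (+1.240) = -0.28 V.

-0.28 V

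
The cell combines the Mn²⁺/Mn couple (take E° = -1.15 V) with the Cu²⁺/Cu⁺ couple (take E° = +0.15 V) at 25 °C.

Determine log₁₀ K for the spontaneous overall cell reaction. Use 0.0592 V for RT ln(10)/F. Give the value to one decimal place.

Cathode: Cu²⁺/Cu⁺; anode: Mn²⁺/Mn. E°cell = +1.30 V, n = 2.
log K = nE°cell / 0.0592 = (2)(+1.30) / 0.0592 = 43.9.

43.9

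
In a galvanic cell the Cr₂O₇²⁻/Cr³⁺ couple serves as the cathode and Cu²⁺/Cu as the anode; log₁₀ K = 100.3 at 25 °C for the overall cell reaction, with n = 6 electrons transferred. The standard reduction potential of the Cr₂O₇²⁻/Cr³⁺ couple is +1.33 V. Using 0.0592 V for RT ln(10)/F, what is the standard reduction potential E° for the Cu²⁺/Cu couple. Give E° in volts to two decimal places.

E°cell = (0.0592/n)·log K = (0.0592/6)(100.3) = +0.990 V.
Since Cr₂O₇²⁻/Cr³⁺ is the cathode and Cu²⁺/Cu the anode, E°cell = E°(Cr₂O₇²⁻/Cr³⁺) − E°(Cu²⁺/Cu).
So E°(Cu²⁺/Cu) = E°(Cr₂O₇²⁻/Cr³⁺) − E°cell = (+1.33) − (+0.990) = +0.34 V.

+0.34 V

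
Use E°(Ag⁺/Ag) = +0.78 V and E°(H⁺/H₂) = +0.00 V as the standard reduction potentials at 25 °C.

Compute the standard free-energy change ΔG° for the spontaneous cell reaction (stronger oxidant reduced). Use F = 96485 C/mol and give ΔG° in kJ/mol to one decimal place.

-150.5 kJ/mol

Ag⁺/Ag (E° = +0.78 V) is the cathode; H⁺/H₂ (E° = +0.00 V) is the anode, so E°cell = +0.78 V.
Balancing electrons gives n = 2 (lcm of 1 and 2).
ΔG° = −nFE° = −(2)(96485)(+0.78) = -150,517 J = -150.5 kJ/mol.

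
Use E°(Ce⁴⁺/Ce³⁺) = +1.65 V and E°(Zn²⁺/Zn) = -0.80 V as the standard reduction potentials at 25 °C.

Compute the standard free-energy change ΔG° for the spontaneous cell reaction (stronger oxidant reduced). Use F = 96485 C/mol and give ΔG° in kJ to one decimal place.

Ce⁴⁺/Ce³⁺ (E° = +1.65 V) is the cathode; Zn²⁺/Zn (E° = -0.80 V) is the anode, so E°cell = +2.45 V.
Balancing electrons gives n = 2 (lcm of 1 and 2).
ΔG° = −nFE° = −(2)(96485)(+2.45) = -472,777 J = -472.8 kJ.

-472.8 kJ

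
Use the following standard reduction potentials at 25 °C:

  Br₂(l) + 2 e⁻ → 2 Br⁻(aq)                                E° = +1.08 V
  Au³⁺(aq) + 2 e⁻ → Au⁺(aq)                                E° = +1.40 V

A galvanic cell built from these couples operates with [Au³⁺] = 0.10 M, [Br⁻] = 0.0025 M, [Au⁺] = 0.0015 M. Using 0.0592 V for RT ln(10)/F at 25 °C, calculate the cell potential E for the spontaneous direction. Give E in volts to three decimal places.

+0.220 V

Au³⁺/Au⁺ is the cathode (higher E°), Br₂/Br⁻ the anode: E°cell = +1.40 − (+1.08) = +0.32 V, n = 2.
Overall: Au³⁺(aq) + 2 Br⁻(aq) → Au⁺(aq) + Br₂(l)
Q = [Au⁺] / ([Au³⁺]·[Br⁻]^2); log Q = 3.380.
E = E° − (0.0592/n) log Q = +0.32 − (0.0592/2)(3.380) = +0.220 V.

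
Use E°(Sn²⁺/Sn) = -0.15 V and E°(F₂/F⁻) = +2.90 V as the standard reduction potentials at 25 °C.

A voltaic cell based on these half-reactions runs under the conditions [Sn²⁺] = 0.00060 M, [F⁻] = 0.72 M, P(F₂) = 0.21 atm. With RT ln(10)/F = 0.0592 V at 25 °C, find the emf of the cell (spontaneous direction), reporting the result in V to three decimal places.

F₂/F⁻ is the cathode (higher E°), Sn²⁺/Sn the anode: E°cell = +2.90 − (-0.15) = +3.05 V, n = 2.
Overall: F₂(g) + Sn(s) → 2 F⁻(aq) + Sn²⁺(aq)
Q = [F⁻]^2·[Sn²⁺] / (P(F₂)); log Q = -2.829.
E = E° − (0.0592/n) log Q = +3.05 − (0.0592/2)(-2.829) = +3.134 V.

+3.134 V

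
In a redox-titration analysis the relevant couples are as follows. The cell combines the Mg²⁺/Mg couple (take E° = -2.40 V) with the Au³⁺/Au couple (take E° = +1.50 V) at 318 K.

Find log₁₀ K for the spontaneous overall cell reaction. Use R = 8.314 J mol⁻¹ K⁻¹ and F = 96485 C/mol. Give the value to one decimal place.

Cathode: Au³⁺/Au; anode: Mg²⁺/Mg. E°cell = (+1.50) − (-2.40) = +3.90 V, with n = 6.
ΔG° = −nFE° = −RT ln K, so ln K = nFE°/(RT) = (6)(96485)(+3.90) / ((8.314)(318)) = 853.962.
log₁₀ K = 853.962 / ln 10 = 370.9.

370.9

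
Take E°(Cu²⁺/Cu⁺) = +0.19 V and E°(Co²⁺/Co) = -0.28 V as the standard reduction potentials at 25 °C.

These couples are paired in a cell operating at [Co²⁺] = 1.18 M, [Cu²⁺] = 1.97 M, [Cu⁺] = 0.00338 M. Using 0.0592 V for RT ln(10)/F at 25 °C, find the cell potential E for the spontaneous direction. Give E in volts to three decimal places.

Cu²⁺/Cu⁺ is the cathode (higher E°), Co²⁺/Co the anode: E°cell = +0.19 − (-0.28) = +0.47 V, n = 2.
Overall: 2 Cu²⁺(aq) + Co(s) → 2 Cu⁺(aq) + Co²⁺(aq)
Q = [Cu⁺]^2·[Co²⁺] / ([Cu²⁺]^2); log Q = -5.459.
E = E° − (0.0592/n) log Q = +0.47 − (0.0592/2)(-5.459) = +0.632 V.

+0.632 V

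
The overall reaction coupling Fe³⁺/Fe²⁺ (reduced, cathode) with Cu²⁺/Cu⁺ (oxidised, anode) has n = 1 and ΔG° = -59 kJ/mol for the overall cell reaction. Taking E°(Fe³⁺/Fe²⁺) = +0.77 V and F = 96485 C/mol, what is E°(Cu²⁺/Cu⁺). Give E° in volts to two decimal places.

E°cell = −ΔG°/(nF) = −(-59×10³)/((1)(96485)) = +0.611 V.
Since Fe³⁺/Fe²⁺ is the cathode and Cu²⁺/Cu⁺ the anode, E°cell = E°(Fe³⁺/Fe²⁺) − E°(Cu²⁺/Cu⁺).
So E°(Cu²⁺/Cu⁺) = E°(Fe³⁺/Fe²⁺) − E°cell = (+0.77) − (+0.611) = +0.16 V.

+0.16 V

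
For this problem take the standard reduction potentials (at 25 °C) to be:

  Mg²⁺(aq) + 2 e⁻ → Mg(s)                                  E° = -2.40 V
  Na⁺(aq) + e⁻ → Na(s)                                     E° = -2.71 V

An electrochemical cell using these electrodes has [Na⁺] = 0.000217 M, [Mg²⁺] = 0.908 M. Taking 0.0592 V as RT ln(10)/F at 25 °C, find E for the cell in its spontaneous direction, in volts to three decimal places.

+0.526 V

Mg²⁺/Mg is the cathode (higher E°), Na⁺/Na the anode: E°cell = -2.40 − (-2.71) = +0.31 V, n = 2.
Overall: Mg²⁺(aq) + 2 Na(s) → Mg(s) + 2 Na⁺(aq)
Q = [Na⁺]^2 / ([Mg²⁺]); log Q = -7.285.
E = E° − (0.0592/n) log Q = +0.31 − (0.0592/2)(-7.285) = +0.526 V.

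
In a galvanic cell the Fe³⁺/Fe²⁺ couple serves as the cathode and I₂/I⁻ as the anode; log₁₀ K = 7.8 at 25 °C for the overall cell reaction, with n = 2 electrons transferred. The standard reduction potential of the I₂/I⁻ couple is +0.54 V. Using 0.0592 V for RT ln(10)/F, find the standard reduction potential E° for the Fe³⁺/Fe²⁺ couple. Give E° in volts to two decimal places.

+0.77 V

E°cell = (0.0592/n)·log K = (0.0592/2)(7.8) = +0.231 V.
Since Fe³⁺/Fe²⁺ is the cathode and I₂/I⁻ the anode, E°cell = E°(Fe³⁺/Fe²⁺) − E°(I₂/I⁻).
So E°(Fe³⁺/Fe²⁺) = E°cell + E°(I₂/I⁻) = +0.231 + (+0.54) = +0.77 V.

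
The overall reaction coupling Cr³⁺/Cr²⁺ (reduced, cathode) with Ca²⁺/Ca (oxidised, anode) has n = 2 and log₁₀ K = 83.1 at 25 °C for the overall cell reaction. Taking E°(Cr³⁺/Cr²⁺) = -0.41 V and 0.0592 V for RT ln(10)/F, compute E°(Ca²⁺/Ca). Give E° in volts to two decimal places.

E°cell = (0.0592/n)·log K = (0.0592/2)(83.1) = +2.460 V.
Since Cr³⁺/Cr²⁺ is the cathode and Ca²⁺/Ca the anode, E°cell = E°(Cr³⁺/Cr²⁺) − E°(Ca²⁺/Ca).
So E°(Ca²⁺/Ca) = E°(Cr³⁺/Cr²⁺) − E°cell = (-0.41) − (+2.460) = -2.87 V.

-2.87 V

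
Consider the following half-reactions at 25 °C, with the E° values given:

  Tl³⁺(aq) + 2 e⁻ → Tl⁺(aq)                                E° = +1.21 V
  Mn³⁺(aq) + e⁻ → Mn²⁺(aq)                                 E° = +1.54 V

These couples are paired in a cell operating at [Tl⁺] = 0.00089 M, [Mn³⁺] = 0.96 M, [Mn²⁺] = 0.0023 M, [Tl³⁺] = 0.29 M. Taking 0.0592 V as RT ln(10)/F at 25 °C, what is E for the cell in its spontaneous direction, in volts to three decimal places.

+0.411 V

Mn³⁺/Mn²⁺ is the cathode (higher E°), Tl³⁺/Tl⁺ the anode: E°cell = +1.54 − (+1.21) = +0.33 V, n = 2.
Overall: 2 Mn³⁺(aq) + Tl⁺(aq) → 2 Mn²⁺(aq) + Tl³⁺(aq)
Q = [Mn²⁺]^2·[Tl³⁺] / ([Mn³⁺]^2·[Tl⁺]); log Q = -2.728.
E = E° − (0.0592/n) log Q = +0.33 − (0.0592/2)(-2.728) = +0.411 V.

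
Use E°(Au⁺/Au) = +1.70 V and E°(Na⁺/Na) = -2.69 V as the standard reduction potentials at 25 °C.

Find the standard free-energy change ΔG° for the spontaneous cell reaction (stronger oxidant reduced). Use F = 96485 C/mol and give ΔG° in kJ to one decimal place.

Au⁺/Au (E° = +1.70 V) is the cathode; Na⁺/Na (E° = -2.69 V) is the anode, so E°cell = +4.39 V.
Balancing electrons gives n = 1 (lcm of 1 and 1).
ΔG° = −nFE° = −(1)(96485)(+4.39) = -423,569 J = -423.6 kJ.

-423.6 kJ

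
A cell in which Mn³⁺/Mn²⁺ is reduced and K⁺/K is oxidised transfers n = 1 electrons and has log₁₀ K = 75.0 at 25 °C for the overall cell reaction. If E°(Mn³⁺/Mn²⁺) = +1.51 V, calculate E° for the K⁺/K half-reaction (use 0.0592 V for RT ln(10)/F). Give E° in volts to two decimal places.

E°cell = (0.0592/n)·log K = (0.0592/1)(75.0) = +4.440 V.
Since Mn³⁺/Mn²⁺ is the cathode and K⁺/K the anode, E°cell = E°(Mn³⁺/Mn²⁺) − E°(K⁺/K).
So E°(K⁺/K) = E°(Mn³⁺/Mn²⁺) − E°cell = (+1.51) − (+4.440) = -2.93 V.

-2.93 V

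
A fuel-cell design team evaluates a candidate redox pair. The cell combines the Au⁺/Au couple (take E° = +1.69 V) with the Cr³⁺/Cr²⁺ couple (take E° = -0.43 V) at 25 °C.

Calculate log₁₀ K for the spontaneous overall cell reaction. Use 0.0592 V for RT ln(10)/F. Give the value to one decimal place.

35.8

Cathode: Au⁺/Au; anode: Cr³⁺/Cr²⁺. E°cell = +2.12 V, n = 1.
log K = nE°cell / 0.0592 = (1)(+2.12) / 0.0592 = 35.8.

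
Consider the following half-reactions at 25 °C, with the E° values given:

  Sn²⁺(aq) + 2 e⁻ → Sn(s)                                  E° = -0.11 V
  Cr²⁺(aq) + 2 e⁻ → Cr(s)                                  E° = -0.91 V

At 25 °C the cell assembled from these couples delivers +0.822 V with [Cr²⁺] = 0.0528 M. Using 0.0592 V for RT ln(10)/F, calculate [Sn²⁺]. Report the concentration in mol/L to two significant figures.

Sn²⁺/Sn is the cathode, Cr²⁺/Cr the anode: E°cell = +0.80 V, n = 2.
Overall reaction: Sn²⁺(aq) + Cr(s) → Sn(s) + Cr²⁺(aq); Q = [Cr²⁺]^1/[Sn²⁺]^1.
From E = E° − (0.0592/n) log Q: log Q = (E° − E)·n/0.0592 = (+0.80 − (+0.822))·2/0.0592 = -0.7432.
So 1·log[Sn²⁺] = 1·log(0.0528) − log Q = -1.2774 − (-0.7432) = -0.5342; [Sn²⁺] = 10^(-0.5342) ≈ 0.29 M.

0.29 M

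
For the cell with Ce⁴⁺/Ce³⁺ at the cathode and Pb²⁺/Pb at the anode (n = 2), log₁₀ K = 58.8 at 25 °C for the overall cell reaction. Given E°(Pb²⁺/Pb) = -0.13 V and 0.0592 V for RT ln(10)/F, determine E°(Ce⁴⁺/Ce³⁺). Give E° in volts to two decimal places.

+1.61 V

E°cell = (0.0592/n)·log K = (0.0592/2)(58.8) = +1.740 V.
Since Ce⁴⁺/Ce³⁺ is the cathode and Pb²⁺/Pb the anode, E°cell = E°(Ce⁴⁺/Ce³⁺) − E°(Pb²⁺/Pb).
So E°(Ce⁴⁺/Ce³⁺) = E°cell + E°(Pb²⁺/Pb) = +1.740 + (-0.13) = +1.61 V.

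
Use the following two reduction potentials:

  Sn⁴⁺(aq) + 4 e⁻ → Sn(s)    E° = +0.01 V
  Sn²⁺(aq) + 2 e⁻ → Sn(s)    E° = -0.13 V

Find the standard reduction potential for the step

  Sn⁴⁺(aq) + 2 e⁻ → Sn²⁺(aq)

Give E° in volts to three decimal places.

+0.150 V

Sequential free energies add, so n₃E°₃ = n₁E°₁ + n₂E°₂.
With n₃ = 4, and the known step contributing 2×(-0.13) V, the unknown satisfies 2·E° = 4×(+0.01) − 2×(-0.13) = +0.300.
E° = +0.300 / 2 = +0.150 V.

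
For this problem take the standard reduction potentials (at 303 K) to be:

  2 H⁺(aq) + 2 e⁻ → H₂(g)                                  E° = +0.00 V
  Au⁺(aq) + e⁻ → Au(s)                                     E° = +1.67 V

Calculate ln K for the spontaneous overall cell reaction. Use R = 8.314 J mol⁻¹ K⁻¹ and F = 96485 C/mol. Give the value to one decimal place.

Cathode: Au⁺/Au; anode: H⁺/H₂. E°cell = (+1.67) − (+0.00) = +1.67 V, with n = 2.
ΔG° = −nFE° = −RT ln K, so ln K = nFE°/(RT) = (2)(96485)(+1.67) / ((8.314)(303)) = 127.924.

127.9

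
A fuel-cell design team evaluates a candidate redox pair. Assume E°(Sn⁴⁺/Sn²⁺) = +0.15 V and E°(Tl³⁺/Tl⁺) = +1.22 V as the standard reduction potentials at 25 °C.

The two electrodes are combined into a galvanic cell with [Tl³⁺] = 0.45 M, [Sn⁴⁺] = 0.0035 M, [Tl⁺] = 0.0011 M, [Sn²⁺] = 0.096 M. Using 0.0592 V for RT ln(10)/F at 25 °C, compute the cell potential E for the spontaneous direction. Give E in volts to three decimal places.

Tl³⁺/Tl⁺ is the cathode (higher E°), Sn⁴⁺/Sn²⁺ the anode: E°cell = +1.22 − (+0.15) = +1.07 V, n = 2.
Overall: Tl³⁺(aq) + Sn²⁺(aq) → Tl⁺(aq) + Sn⁴⁺(aq)
Q = [Tl⁺]·[Sn⁴⁺] / ([Tl³⁺]·[Sn²⁺]); log Q = -4.050.
E = E° − (0.0592/n) log Q = +1.07 − (0.0592/2)(-4.050) = +1.190 V.

+1.190 V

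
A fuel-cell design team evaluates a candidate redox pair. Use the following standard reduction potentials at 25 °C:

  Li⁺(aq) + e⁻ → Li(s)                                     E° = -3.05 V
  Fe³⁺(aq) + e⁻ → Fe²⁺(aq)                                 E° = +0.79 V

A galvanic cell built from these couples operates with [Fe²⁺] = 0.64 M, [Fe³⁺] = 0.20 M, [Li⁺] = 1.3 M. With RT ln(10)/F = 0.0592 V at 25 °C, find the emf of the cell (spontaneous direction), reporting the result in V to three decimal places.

+3.803 V

Fe³⁺/Fe²⁺ is the cathode (higher E°), Li⁺/Li the anode: E°cell = +0.79 − (-3.05) = +3.84 V, n = 1.
Overall: Fe³⁺(aq) + Li(s) → Fe²⁺(aq) + Li⁺(aq)
Q = [Fe²⁺]·[Li⁺] / ([Fe³⁺]); log Q = 0.619.
E = E° − (0.0592/n) log Q = +3.84 − (0.0592/1)(0.619) = +3.803 V.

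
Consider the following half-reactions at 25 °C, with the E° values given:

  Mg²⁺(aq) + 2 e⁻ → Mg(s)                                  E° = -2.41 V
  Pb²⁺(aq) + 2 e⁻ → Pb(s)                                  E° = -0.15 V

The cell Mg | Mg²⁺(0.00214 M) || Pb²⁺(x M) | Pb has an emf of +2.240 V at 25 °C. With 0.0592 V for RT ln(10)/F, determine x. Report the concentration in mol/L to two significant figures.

Pb²⁺/Pb is the cathode, Mg²⁺/Mg the anode: E°cell = +2.26 V, n = 2.
Overall reaction: Pb²⁺(aq) + Mg(s) → Pb(s) + Mg²⁺(aq); Q = [Mg²⁺]^1/[Pb²⁺]^1.
From E = E° − (0.0592/n) log Q: log Q = (E° − E)·n/0.0592 = (+2.26 − (+2.240))·2/0.0592 = 0.6757.
So 1·log[Pb²⁺] = 1·log(0.00214) − log Q = -2.6696 − (0.6757) = -3.3453; [Pb²⁺] = 10^(-3.3453) ≈ 0.00045 M.

0.00045 M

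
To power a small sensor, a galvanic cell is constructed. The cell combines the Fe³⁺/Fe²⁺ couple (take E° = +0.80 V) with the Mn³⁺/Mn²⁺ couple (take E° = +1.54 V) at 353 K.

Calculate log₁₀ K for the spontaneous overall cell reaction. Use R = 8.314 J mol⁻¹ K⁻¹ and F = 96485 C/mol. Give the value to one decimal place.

Cathode: Mn³⁺/Mn²⁺; anode: Fe³⁺/Fe²⁺. E°cell = (+1.54) − (+0.80) = +0.74 V, with n = 1.
ΔG° = −nFE° = −RT ln K, so ln K = nFE°/(RT) = (1)(96485)(+0.74) / ((8.314)(353)) = 24.328.
log₁₀ K = 24.328 / ln 10 = 10.6.

10.6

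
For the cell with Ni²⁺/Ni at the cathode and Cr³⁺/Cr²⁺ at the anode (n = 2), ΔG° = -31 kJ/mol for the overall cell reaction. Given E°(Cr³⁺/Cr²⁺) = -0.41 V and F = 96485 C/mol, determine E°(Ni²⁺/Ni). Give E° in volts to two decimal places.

E°cell = −ΔG°/(nF) = −(-31×10³)/((2)(96485)) = +0.161 V.
Since Ni²⁺/Ni is the cathode and Cr³⁺/Cr²⁺ the anode, E°cell = E°(Ni²⁺/Ni) − E°(Cr³⁺/Cr²⁺).
So E°(Ni²⁺/Ni) = E°cell + E°(Cr³⁺/Cr²⁺) = +0.161 + (-0.41) = -0.25 V.

-0.25 V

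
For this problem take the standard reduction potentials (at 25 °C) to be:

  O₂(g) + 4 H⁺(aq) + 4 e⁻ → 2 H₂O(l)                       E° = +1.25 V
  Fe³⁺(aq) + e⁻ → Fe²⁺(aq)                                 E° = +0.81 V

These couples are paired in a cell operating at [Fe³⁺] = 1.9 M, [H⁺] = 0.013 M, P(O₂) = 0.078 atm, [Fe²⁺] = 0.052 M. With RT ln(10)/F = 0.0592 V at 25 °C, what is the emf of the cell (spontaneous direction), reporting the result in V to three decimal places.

O₂/H₂O is the cathode (higher E°), Fe³⁺/Fe²⁺ the anode: E°cell = +1.25 − (+0.81) = +0.44 V, n = 4.
Overall: O₂(g) + 4 H⁺(aq) + 4 Fe²⁺(aq) → 2 H₂O(l) + 4 Fe³⁺(aq)
Q = [Fe³⁺]^4 / (P(O₂)·[H⁺]^4·[Fe²⁺]^4); log Q = 14.903.
E = E° − (0.0592/n) log Q = +0.44 − (0.0592/4)(14.903) = +0.219 V.

+0.219 V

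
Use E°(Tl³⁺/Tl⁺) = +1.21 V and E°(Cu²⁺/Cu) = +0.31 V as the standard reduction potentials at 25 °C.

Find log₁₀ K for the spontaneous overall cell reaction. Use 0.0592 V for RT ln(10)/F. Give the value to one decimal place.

Cathode: Tl³⁺/Tl⁺; anode: Cu²⁺/Cu. E°cell = +0.90 V, n = 2.
log K = nE°cell / 0.0592 = (2)(+0.90) / 0.0592 = 30.4.

30.4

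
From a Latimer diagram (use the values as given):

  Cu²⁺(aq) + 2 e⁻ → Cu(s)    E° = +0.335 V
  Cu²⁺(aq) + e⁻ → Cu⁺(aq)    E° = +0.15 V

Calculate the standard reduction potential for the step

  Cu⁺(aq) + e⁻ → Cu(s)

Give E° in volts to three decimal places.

Sequential free energies add, so n₃E°₃ = n₁E°₁ + n₂E°₂.
With n₃ = 2, and the known step contributing 1×(+0.15) V, the unknown satisfies 1·E° = 2×(+0.335) − 1×(+0.15) = +0.520.
E° = +0.520 / 1 = +0.520 V.

+0.520 V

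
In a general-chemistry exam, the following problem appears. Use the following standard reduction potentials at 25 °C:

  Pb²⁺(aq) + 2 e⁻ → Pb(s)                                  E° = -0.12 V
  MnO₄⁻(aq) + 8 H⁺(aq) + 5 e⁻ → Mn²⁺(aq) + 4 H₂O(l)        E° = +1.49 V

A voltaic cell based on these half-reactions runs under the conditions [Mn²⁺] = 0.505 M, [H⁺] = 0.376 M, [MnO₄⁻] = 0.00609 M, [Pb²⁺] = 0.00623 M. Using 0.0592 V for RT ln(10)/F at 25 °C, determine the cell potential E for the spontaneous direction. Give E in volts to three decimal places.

MnO₄⁻/Mn²⁺ is the cathode (higher E°), Pb²⁺/Pb the anode: E°cell = +1.49 − (-0.12) = +1.61 V, n = 10.
Overall: 2 MnO₄⁻(aq) + 16 H⁺(aq) + 5 Pb(s) → 2 Mn²⁺(aq) + 8 H₂O(l) + 5 Pb²⁺(aq)
Q = [Mn²⁺]^2·[Pb²⁺]^5 / ([MnO₄⁻]^2·[H⁺]^16); log Q = -0.393.
E = E° − (0.0592/n) log Q = +1.61 − (0.0592/10)(-0.393) = +1.612 V.

+1.612 V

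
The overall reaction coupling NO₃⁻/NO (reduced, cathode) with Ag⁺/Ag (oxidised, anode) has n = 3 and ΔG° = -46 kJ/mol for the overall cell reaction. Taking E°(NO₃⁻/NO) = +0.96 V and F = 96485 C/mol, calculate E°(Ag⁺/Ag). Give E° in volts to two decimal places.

E°cell = −ΔG°/(nF) = −(-46×10³)/((3)(96485)) = +0.159 V.
Since NO₃⁻/NO is the cathode and Ag⁺/Ag the anode, E°cell = E°(NO₃⁻/NO) − E°(Ag⁺/Ag).
So E°(Ag⁺/Ag) = E°(NO₃⁻/NO) − E°cell = (+0.96) − (+0.159) = +0.80 V.

+0.80 V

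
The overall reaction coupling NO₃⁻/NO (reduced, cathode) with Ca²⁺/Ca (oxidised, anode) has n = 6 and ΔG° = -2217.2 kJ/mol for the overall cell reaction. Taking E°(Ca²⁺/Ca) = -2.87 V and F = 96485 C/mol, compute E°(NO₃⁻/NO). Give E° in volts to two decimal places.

E°cell = −ΔG°/(nF) = −(-2217.2×10³)/((6)(96485)) = +3.830 V.
Since NO₃⁻/NO is the cathode and Ca²⁺/Ca the anode, E°cell = E°(NO₃⁻/NO) − E°(Ca²⁺/Ca).
So E°(NO₃⁻/NO) = E°cell + E°(Ca²⁺/Ca) = +3.830 + (-2.87) = +0.96 V.

+0.96 V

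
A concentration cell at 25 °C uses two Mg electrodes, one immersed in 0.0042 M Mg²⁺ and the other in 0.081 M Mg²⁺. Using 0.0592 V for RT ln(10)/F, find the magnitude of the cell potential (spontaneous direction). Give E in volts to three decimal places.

For a concentration cell E°cell = 0. The 0.081 M side is the cathode (reduction is favoured where [Mg²⁺] is higher).
With n = 2, E = −(0.0592/2) log([Mg²⁺]ₐₙ/[Mg²⁺]꜀ₐₜ) = −(0.0592/2) log(0.0042/0.081) = −(0.0592/2)(-1.285) = +0.038 V.

+0.038 V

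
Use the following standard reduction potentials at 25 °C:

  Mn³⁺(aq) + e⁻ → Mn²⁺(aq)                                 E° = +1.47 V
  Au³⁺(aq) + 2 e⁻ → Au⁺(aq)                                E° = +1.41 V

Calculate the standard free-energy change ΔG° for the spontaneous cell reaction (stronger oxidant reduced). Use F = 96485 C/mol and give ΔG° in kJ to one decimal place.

Mn³⁺/Mn²⁺ (E° = +1.47 V) is the cathode; Au³⁺/Au⁺ (E° = +1.41 V) is the anode, so E°cell = +0.06 V.
Balancing electrons gives n = 2 (lcm of 1 and 2).
ΔG° = −nFE° = −(2)(96485)(+0.06) = -11,578 J = -11.6 kJ.

-11.6 kJ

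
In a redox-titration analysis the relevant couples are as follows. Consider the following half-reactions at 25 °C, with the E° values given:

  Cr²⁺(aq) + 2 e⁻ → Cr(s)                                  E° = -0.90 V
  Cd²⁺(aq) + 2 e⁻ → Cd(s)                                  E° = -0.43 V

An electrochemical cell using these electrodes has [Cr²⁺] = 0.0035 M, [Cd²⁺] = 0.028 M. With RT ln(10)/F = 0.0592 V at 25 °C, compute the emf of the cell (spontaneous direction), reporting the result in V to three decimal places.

Cd²⁺/Cd is the cathode (higher E°), Cr²⁺/Cr the anode: E°cell = -0.43 − (-0.90) = +0.47 V, n = 2.
Overall: Cd²⁺(aq) + Cr(s) → Cd(s) + Cr²⁺(aq)
Q = [Cr²⁺] / ([Cd²⁺]); log Q = -0.903.
E = E° − (0.0592/n) log Q = +0.47 − (0.0592/2)(-0.903) = +0.497 V.

+0.497 V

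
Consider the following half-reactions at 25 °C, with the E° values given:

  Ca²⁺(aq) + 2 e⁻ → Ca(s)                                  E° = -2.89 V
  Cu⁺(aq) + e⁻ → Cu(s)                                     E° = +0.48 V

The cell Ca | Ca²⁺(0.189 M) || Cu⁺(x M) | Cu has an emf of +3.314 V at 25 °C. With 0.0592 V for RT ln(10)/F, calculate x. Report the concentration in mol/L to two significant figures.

Cu⁺/Cu is the cathode, Ca²⁺/Ca the anode: E°cell = +3.37 V, n = 2.
Overall reaction: 2 Cu⁺(aq) + Ca(s) → 2 Cu(s) + Ca²⁺(aq); Q = [Ca²⁺]^1/[Cu⁺]^2.
From E = E° − (0.0592/n) log Q: log Q = (E° − E)·n/0.0592 = (+3.37 − (+3.314))·2/0.0592 = 1.8919.
So 2·log[Cu⁺] = 1·log(0.189) − log Q = -0.7235 − (1.8919) = -2.6154; log[Cu⁺] = -2.6154 / 2 = -1.3077; [Cu⁺] = 10^(-1.3077) ≈ 0.049 M.

0.049 M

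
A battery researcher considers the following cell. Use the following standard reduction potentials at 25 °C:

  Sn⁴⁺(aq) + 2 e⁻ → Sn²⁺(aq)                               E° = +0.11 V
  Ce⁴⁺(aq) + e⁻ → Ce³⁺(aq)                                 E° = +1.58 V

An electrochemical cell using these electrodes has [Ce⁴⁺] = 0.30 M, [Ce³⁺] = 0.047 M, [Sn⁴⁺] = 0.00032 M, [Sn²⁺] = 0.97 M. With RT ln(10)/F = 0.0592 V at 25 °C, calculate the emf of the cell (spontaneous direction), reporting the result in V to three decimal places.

Ce⁴⁺/Ce³⁺ is the cathode (higher E°), Sn⁴⁺/Sn²⁺ the anode: E°cell = +1.58 − (+0.11) = +1.47 V, n = 2.
Overall: 2 Ce⁴⁺(aq) + Sn²⁺(aq) → 2 Ce³⁺(aq) + Sn⁴⁺(aq)
Q = [Ce³⁺]^2·[Sn⁴⁺] / ([Ce⁴⁺]^2·[Sn²⁺]); log Q = -5.092.
E = E° − (0.0592/n) log Q = +1.47 − (0.0592/2)(-5.092) = +1.621 V.

+1.621 V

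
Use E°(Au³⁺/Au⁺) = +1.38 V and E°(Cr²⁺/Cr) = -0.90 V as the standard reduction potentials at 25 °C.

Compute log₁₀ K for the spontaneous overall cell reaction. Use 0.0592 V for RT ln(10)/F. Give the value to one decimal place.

Cathode: Au³⁺/Au⁺; anode: Cr²⁺/Cr. E°cell = +2.28 V, n = 2.
log K = nE°cell / 0.0592 = (2)(+2.28) / 0.0592 = 77.0.

77.0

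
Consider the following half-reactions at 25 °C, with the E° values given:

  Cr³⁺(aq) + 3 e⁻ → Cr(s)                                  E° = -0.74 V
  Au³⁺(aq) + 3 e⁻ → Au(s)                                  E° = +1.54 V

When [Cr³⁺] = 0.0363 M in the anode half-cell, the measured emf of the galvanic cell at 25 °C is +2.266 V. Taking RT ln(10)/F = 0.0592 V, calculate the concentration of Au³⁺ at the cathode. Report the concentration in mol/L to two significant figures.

Au³⁺/Au is the cathode, Cr³⁺/Cr the anode: E°cell = +2.28 V, n = 3.
Overall reaction: Au³⁺(aq) + Cr(s) → Au(s) + Cr³⁺(aq); Q = [Cr³⁺]^1/[Au³⁺]^1.
From E = E° − (0.0592/n) log Q: log Q = (E° − E)·n/0.0592 = (+2.28 − (+2.266))·3/0.0592 = 0.7095.
So 1·log[Au³⁺] = 1·log(0.0363) − log Q = -1.4401 − (0.7095) = -2.1496; [Au³⁺] = 10^(-2.1496) ≈ 0.0071 M.

0.0071 M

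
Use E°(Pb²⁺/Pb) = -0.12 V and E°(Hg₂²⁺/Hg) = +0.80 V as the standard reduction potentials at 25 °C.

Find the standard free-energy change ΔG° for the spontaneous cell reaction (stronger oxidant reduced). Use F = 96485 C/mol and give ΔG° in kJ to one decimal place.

Hg₂²⁺/Hg (E° = +0.80 V) is the cathode; Pb²⁺/Pb (E° = -0.12 V) is the anode, so E°cell = +0.92 V.
Balancing electrons gives n = 2 (lcm of 2 and 2).
ΔG° = −nFE° = −(2)(96485)(+0.92) = -177,532 J = -177.5 kJ.

-177.5 kJ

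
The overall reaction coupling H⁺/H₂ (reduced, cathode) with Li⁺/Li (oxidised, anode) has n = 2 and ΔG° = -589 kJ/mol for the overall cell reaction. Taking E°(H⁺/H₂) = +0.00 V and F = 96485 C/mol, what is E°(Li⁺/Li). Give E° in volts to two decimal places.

E°cell = −ΔG°/(nF) = −(-589×10³)/((2)(96485)) = +3.052 V.
Since H⁺/H₂ is the cathode and Li⁺/Li the anode, E°cell = E°(H⁺/H₂) − E°(Li⁺/Li).
So E°(Li⁺/Li) = E°(H⁺/H₂) − E°cell = (+0.00) − (+3.052) = -3.05 V.

-3.05 V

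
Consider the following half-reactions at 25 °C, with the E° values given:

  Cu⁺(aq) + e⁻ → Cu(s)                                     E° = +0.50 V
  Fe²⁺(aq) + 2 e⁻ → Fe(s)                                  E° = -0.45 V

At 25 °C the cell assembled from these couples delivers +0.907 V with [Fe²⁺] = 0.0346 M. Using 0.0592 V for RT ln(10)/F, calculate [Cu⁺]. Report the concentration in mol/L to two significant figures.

0.035 M

Cu⁺/Cu is the cathode, Fe²⁺/Fe the anode: E°cell = +0.95 V, n = 2.
Overall reaction: 2 Cu⁺(aq) + Fe(s) → 2 Cu(s) + Fe²⁺(aq); Q = [Fe²⁺]^1/[Cu⁺]^2.
From E = E° − (0.0592/n) log Q: log Q = (E° − E)·n/0.0592 = (+0.95 − (+0.907))·2/0.0592 = 1.4527.
So 2·log[Cu⁺] = 1·log(0.0346) − log Q = -1.4609 − (1.4527) = -2.9136; log[Cu⁺] = -2.9136 / 2 = -1.4568; [Cu⁺] = 10^(-1.4568) ≈ 0.035 M.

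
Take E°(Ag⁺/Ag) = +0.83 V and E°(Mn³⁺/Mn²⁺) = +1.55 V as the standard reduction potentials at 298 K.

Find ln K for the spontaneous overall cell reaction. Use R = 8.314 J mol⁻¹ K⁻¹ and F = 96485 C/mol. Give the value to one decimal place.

28.0

Cathode: Mn³⁺/Mn²⁺; anode: Ag⁺/Ag. E°cell = (+1.55) − (+0.83) = +0.72 V, with n = 1.
ΔG° = −nFE° = −RT ln K, so ln K = nFE°/(RT) = (1)(96485)(+0.72) / ((8.314)(298)) = 28.039.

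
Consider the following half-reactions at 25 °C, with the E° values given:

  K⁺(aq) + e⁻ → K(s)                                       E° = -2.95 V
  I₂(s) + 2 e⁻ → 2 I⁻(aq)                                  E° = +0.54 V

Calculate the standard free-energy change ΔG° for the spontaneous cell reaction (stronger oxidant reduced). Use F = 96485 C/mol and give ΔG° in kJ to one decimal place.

-673.5 kJ

I₂/I⁻ (E° = +0.54 V) is the cathode; K⁺/K (E° = -2.95 V) is the anode, so E°cell = +3.49 V.
Balancing electrons gives n = 2 (lcm of 2 and 1).
ΔG° = −nFE° = −(2)(96485)(+3.49) = -673,465 J = -673.5 kJ.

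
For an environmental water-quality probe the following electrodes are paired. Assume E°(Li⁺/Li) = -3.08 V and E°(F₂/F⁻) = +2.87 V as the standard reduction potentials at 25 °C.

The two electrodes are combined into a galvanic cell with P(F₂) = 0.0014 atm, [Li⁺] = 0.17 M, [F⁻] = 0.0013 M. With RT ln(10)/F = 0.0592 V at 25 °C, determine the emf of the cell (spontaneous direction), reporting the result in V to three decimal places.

+6.082 V

F₂/F⁻ is the cathode (higher E°), Li⁺/Li the anode: E°cell = +2.87 − (-3.08) = +5.95 V, n = 2.
Overall: F₂(g) + 2 Li(s) → 2 F⁻(aq) + 2 Li⁺(aq)
Q = [F⁻]^2·[Li⁺]^2 / (P(F₂)); log Q = -4.457.
E = E° − (0.0592/n) log Q = +5.95 − (0.0592/2)(-4.457) = +6.082 V.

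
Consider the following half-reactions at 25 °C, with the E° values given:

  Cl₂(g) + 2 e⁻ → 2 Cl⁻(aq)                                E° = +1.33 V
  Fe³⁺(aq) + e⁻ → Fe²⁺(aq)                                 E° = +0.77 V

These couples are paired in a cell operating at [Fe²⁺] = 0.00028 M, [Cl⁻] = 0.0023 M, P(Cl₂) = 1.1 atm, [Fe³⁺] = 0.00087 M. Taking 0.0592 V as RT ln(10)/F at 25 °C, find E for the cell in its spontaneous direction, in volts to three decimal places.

Cl₂/Cl⁻ is the cathode (higher E°), Fe³⁺/Fe²⁺ the anode: E°cell = +1.33 − (+0.77) = +0.56 V, n = 2.
Overall: Cl₂(g) + 2 Fe²⁺(aq) → 2 Cl⁻(aq) + 2 Fe³⁺(aq)
Q = [Cl⁻]^2·[Fe³⁺]^2 / (P(Cl₂)·[Fe²⁺]^2); log Q = -4.333.
E = E° − (0.0592/n) log Q = +0.56 − (0.0592/2)(-4.333) = +0.688 V.

+0.688 V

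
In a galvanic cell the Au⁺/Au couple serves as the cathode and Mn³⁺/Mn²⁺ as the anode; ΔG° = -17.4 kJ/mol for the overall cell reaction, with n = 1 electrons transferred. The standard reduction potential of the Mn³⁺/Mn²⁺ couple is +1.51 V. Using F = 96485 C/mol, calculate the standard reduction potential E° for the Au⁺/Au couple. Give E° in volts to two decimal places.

+1.69 V

E°cell = −ΔG°/(nF) = −(-17.4×10³)/((1)(96485)) = +0.180 V.
Since Au⁺/Au is the cathode and Mn³⁺/Mn²⁺ the anode, E°cell = E°(Au⁺/Au) − E°(Mn³⁺/Mn²⁺).
So E°(Au⁺/Au) = E°cell + E°(Mn³⁺/Mn²⁺) = +0.180 + (+1.51) = +1.69 V.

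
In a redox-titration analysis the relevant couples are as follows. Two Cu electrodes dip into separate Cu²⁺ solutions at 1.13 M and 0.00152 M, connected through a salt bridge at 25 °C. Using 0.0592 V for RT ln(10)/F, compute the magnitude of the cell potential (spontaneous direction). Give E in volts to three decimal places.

+0.085 V

For a concentration cell E°cell = 0. The 1.13 M side is the cathode (reduction is favoured where [Cu²⁺] is higher).
With n = 2, E = −(0.0592/2) log([Cu²⁺]ₐₙ/[Cu²⁺]꜀ₐₜ) = −(0.0592/2) log(0.00152/1.13) = −(0.0592/2)(-2.871) = +0.085 V.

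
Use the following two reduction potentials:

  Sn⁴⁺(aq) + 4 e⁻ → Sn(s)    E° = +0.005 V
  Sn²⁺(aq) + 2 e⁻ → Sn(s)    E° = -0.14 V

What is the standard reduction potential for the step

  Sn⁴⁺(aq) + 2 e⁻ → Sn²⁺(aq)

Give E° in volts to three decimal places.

Sequential free energies add, so n₃E°₃ = n₁E°₁ + n₂E°₂.
With n₃ = 4, and the known step contributing 2×(-0.14) V, the unknown satisfies 2·E° = 4×(+0.005) − 2×(-0.14) = +0.300.
E° = +0.300 / 2 = +0.150 V.

+0.150 V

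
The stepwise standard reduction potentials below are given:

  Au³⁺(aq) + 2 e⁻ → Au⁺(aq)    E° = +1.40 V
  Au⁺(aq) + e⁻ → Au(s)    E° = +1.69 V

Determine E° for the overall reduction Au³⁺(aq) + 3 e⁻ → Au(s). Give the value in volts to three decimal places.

Since ΔG° = −nFE° is additive over sequential reductions, n₃E°₃ = n₁E°₁ + n₂E°₂.
E°₃ = (2×+1.40 + 1×+1.69) / 3 = (+4.490) / 3 = +1.497 V.

+1.497 V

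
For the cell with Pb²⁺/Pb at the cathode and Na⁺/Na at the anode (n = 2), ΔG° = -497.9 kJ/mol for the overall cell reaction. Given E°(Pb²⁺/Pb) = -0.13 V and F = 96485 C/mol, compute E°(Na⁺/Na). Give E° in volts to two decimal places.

-2.71 V

E°cell = −ΔG°/(nF) = −(-497.9×10³)/((2)(96485)) = +2.580 V.
Since Pb²⁺/Pb is the cathode and Na⁺/Na the anode, E°cell = E°(Pb²⁺/Pb) − E°(Na⁺/Na).
So E°(Na⁺/Na) = E°(Pb²⁺/Pb) − E°cell = (-0.13) − (+2.580) = -2.71 V.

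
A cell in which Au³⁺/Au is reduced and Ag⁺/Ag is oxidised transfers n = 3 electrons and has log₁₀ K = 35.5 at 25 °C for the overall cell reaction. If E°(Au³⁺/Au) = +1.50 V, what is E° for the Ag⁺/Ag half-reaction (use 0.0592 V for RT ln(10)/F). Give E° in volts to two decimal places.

E°cell = (0.0592/n)·log K = (0.0592/3)(35.5) = +0.701 V.
Since Au³⁺/Au is the cathode and Ag⁺/Ag the anode, E°cell = E°(Au³⁺/Au) − E°(Ag⁺/Ag).
So E°(Ag⁺/Ag) = E°(Au³⁺/Au) − E°cell = (+1.50) − (+0.701) = +0.80 V.

+0.80 V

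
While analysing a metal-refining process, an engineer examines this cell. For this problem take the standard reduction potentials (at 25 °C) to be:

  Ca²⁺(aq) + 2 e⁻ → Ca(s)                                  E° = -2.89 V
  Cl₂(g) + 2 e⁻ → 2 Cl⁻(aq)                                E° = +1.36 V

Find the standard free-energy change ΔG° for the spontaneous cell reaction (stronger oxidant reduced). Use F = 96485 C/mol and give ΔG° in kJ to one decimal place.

Cl₂/Cl⁻ (E° = +1.36 V) is the cathode; Ca²⁺/Ca (E° = -2.89 V) is the anode, so E°cell = +4.25 V.
Balancing electrons gives n = 2 (lcm of 2 and 2).
ΔG° = −nFE° = −(2)(96485)(+4.25) = -820,122 J = -820.1 kJ.

-820.1 kJ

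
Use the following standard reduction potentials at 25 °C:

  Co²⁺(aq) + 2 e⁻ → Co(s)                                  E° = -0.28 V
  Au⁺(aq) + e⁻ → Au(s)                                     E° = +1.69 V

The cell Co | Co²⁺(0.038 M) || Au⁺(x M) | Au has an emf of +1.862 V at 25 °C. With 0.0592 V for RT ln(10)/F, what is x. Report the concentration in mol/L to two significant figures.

0.0029 M

Au⁺/Au is the cathode, Co²⁺/Co the anode: E°cell = +1.97 V, n = 2.
Overall reaction: 2 Au⁺(aq) + Co(s) → 2 Au(s) + Co²⁺(aq); Q = [Co²⁺]^1/[Au⁺]^2.
From E = E° − (0.0592/n) log Q: log Q = (E° − E)·n/0.0592 = (+1.97 − (+1.862))·2/0.0592 = 3.6486.
So 2·log[Au⁺] = 1·log(0.038) − log Q = -1.4202 − (3.6486) = -5.0688; log[Au⁺] = -5.0688 / 2 = -2.5344; [Au⁺] = 10^(-2.5344) ≈ 0.0029 M.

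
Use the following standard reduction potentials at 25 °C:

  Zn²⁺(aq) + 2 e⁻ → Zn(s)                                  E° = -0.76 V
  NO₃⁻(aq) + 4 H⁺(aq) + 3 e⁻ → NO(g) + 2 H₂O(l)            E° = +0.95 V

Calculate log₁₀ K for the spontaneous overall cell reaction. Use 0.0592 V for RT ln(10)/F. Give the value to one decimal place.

173.3

Cathode: NO₃⁻/NO; anode: Zn²⁺/Zn. E°cell = +1.71 V, n = 6.
log K = nE°cell / 0.0592 = (6)(+1.71) / 0.0592 = 173.3.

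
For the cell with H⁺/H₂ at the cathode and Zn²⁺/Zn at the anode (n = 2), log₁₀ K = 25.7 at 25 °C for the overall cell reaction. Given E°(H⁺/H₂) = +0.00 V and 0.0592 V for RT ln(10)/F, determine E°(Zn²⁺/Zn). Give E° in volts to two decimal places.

-0.76 V

E°cell = (0.0592/n)·log K = (0.0592/2)(25.7) = +0.761 V.
Since H⁺/H₂ is the cathode and Zn²⁺/Zn the anode, E°cell = E°(H⁺/H₂) − E°(Zn²⁺/Zn).
So E°(Zn²⁺/Zn) = E°(H⁺/H₂) − E°cell = (+0.00) − (+0.761) = -0.76 V.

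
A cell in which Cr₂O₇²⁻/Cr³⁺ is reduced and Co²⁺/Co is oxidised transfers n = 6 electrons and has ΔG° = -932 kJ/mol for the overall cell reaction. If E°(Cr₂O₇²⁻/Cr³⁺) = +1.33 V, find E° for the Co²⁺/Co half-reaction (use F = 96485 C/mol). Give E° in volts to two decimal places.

E°cell = −ΔG°/(nF) = −(-932×10³)/((6)(96485)) = +1.610 V.
Since Cr₂O₇²⁻/Cr³⁺ is the cathode and Co²⁺/Co the anode, E°cell = E°(Cr₂O₇²⁻/Cr³⁺) − E°(Co²⁺/Co).
So E°(Co²⁺/Co) = E°(Cr₂O₇²⁻/Cr³⁺) − E°cell = (+1.33) − (+1.610) = -0.28 V.

-0.28 V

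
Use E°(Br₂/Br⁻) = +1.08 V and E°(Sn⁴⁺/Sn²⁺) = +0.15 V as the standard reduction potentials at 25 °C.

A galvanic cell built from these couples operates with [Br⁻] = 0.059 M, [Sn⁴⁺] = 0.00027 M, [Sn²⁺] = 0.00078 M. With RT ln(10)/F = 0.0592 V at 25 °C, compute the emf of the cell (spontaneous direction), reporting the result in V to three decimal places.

+1.016 V

Br₂/Br⁻ is the cathode (higher E°), Sn⁴⁺/Sn²⁺ the anode: E°cell = +1.08 − (+0.15) = +0.93 V, n = 2.
Overall: Br₂(l) + Sn²⁺(aq) → 2 Br⁻(aq) + Sn⁴⁺(aq)
Q = [Br⁻]^2·[Sn⁴⁺] / ([Sn²⁺]); log Q = -2.919.
E = E° − (0.0592/n) log Q = +0.93 − (0.0592/2)(-2.919) = +1.016 V.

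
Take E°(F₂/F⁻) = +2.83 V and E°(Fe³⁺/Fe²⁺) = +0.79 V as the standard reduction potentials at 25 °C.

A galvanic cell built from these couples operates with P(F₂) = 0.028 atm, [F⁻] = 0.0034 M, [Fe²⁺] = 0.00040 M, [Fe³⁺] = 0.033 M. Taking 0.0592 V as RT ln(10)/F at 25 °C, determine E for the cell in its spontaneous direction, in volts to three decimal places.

F₂/F⁻ is the cathode (higher E°), Fe³⁺/Fe²⁺ the anode: E°cell = +2.83 − (+0.79) = +2.04 V, n = 2.
Overall: F₂(g) + 2 Fe²⁺(aq) → 2 F⁻(aq) + 2 Fe³⁺(aq)
Q = [F⁻]^2·[Fe³⁺]^2 / (P(F₂)·[Fe²⁺]^2); log Q = 0.449.
E = E° − (0.0592/n) log Q = +2.04 − (0.0592/2)(0.449) = +2.027 V.

+2.027 V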